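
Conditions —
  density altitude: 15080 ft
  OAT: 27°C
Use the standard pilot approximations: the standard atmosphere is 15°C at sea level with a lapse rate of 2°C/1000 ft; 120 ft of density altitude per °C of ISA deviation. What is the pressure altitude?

DA = PA + 120 × (OAT − (15 − 2·PA/1000)) = PA + 120·OAT − 1800 + 0.24·PA = 1.24·PA + 120·OAT − 1800.
So 1.24·PA = 15080 − 120 × 27 + 1800 = 13640.
PA = 13640 / 1.24 = 11000 ft.

11000 ft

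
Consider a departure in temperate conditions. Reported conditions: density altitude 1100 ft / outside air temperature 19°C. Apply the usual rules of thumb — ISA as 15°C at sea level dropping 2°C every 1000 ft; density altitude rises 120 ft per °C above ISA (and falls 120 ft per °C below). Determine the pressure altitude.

500 ft

DA = PA + 120 × (OAT − (15 − 2·PA/1000)) = PA + 120·OAT − 1800 + 0.24·PA = 1.24·PA + 120·OAT − 1800.
So 1.24·PA = 1100 − 120 × 19 + 1800 = 620.
PA = 620 / 1.24 = 500 ft.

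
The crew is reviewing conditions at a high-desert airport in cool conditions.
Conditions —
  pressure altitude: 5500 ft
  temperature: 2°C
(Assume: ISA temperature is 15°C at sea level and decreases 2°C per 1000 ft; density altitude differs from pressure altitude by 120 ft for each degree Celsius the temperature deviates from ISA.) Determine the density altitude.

ISA temperature at 5500 ft = 15 − 2 × (5500/1000) = 4°C.
ISA deviation = 2 − 4 = -2°C.
Density altitude = 5500 + 120 × (-2) = 5500 + (-240) = 5260 ft.

5260 ft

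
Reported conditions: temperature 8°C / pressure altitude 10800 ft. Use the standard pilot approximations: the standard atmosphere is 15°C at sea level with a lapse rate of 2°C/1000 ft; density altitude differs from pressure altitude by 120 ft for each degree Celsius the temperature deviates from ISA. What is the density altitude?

12552 ft

ISA temperature at 10800 ft = 15 − 2 × (10800/1000) = -6.6°C.
ISA deviation = 8 − (-6.6) = +14.6°C.
Density altitude = 10800 + 120 × (14.6) = 10800 + (+1752) = 12552 ft.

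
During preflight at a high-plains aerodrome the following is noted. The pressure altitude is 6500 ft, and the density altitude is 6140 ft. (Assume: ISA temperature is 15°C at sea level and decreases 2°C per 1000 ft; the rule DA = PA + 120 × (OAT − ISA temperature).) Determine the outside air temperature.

-1°C

Density altitude − pressure altitude = 6140 − 6500 = -360 ft.
At 120 ft/°C that is an ISA deviation of -360/120 = -3°C.
ISA temperature at 6500 ft = 15 − 2 × (6500/1000) = 2°C.
OAT = ISA + deviation = 2 + (-3) = -1°C.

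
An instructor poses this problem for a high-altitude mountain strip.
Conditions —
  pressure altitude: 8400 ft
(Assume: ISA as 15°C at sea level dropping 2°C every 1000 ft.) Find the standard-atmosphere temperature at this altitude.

ISA temperature = 15 − 2 × (8400/1000) = 15 − 16.8 = -1.8°C.

-1.8°C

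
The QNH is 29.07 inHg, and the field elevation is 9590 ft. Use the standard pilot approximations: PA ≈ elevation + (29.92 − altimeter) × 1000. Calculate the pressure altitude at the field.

10440 ft

Pressure correction = (29.92 − 29.07) × 1000 = +850 ft.
Pressure altitude = 9590 + (+850) = 10440 ft.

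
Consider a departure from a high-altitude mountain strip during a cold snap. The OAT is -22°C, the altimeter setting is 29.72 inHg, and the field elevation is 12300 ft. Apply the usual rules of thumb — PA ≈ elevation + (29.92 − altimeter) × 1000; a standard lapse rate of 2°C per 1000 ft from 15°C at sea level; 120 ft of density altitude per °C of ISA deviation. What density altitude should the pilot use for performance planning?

11060 ft

Pressure altitude = 12300 + (29.92 − 29.72) × 1000 = 12300 + (+200) = 12500 ft.
ISA temperature at 12500 ft = 15 − 2 × (12500/1000) = -10°C.
ISA deviation = -22 − (-10) = -12°C.
Density altitude = 12500 + 120 × (-12) = 11060 ft.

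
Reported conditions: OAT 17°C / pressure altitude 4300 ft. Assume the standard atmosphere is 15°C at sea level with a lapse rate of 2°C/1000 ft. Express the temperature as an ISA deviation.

ISA temperature at 4300 ft = 15 − 2 × (4300/1000) = 6.4°C.
Deviation = OAT − ISA = 17 − 6.4 = +10.6°C.

ISA+10.6°C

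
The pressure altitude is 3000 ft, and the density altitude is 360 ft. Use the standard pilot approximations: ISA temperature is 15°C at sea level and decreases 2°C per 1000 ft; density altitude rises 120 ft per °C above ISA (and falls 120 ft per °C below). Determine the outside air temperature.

-13°C

Density altitude − pressure altitude = 360 − 3000 = -2640 ft.
At 120 ft/°C that is an ISA deviation of -2640/120 = -22°C.
ISA temperature at 3000 ft = 15 − 2 × (3000/1000) = 9°C.
OAT = ISA + deviation = 9 + (-22) = -13°C.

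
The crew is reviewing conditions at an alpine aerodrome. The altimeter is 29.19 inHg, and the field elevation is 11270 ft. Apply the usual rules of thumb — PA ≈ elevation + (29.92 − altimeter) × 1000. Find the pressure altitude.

Pressure correction = (29.92 − 29.19) × 1000 = +730 ft.
Pressure altitude = 11270 + (+730) = 12000 ft.

12000 ft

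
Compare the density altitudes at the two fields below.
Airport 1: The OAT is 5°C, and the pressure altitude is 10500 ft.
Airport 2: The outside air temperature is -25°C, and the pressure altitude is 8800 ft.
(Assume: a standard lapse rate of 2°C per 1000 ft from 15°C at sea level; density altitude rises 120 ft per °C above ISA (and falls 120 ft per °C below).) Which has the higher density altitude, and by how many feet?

Airport 1: ISA temp = -6°C, deviation +11°C, DA = 10500 + 120 × 11 = 11820 ft.
Airport 2: ISA temp = -2.6°C, deviation -22.4°C, DA = 8800 + 120 × (-22.4) = 6112 ft.
Airport 1 is higher by 11820 − 6112 = 5708 ft.

Airport 1 by 5708 ft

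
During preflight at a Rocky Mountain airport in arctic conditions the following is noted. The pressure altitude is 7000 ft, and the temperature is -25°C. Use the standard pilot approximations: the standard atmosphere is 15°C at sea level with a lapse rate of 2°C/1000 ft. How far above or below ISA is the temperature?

ISA temperature at 7000 ft = 15 − 2 × (7000/1000) = 1°C.
Deviation = OAT − ISA = -25 − 1 = -26°C.

ISA-26°C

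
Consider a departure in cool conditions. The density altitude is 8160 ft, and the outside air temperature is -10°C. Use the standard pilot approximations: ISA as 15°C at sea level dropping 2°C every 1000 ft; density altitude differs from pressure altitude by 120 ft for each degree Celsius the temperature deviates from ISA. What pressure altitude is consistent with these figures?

DA = PA + 120 × (OAT − (15 − 2·PA/1000)) = PA + 120·OAT − 1800 + 0.24·PA = 1.24·PA + 120·OAT − 1800.
So 1.24·PA = 8160 − 120 × (-10) + 1800 = 11160.
PA = 11160 / 1.24 = 9000 ft.

9000 ft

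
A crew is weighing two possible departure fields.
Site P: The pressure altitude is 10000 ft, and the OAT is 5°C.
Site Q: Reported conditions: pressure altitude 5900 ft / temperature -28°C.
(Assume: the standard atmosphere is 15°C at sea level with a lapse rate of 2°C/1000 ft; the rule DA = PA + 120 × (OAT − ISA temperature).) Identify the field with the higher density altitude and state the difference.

Site P by 9044 ft

Site P: ISA temp = -5°C, deviation +10°C, DA = 10000 + 120 × 10 = 11200 ft.
Site Q: ISA temp = 3.2°C, deviation -31.2°C, DA = 5900 + 120 × (-31.2) = 2156 ft.
Site P is higher by 11200 − 2156 = 9044 ft.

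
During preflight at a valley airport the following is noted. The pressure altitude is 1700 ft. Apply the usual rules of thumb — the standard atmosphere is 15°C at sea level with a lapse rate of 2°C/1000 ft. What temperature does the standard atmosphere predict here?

ISA temperature = 15 − 2 × (1700/1000) = 15 − 3.4 = 11.6°C.

11.6°C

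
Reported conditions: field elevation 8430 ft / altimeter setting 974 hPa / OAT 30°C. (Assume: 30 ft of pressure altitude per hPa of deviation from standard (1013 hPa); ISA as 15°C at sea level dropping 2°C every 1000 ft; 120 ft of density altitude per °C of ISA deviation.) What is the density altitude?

Pressure altitude = 8430 + (1013 − 974) × 30 = 8430 + (+1170) = 9600 ft.
ISA temperature at 9600 ft = 15 − 2 × (9600/1000) = -4.2°C.
ISA deviation = 30 − (-4.2) = +34.2°C.
Density altitude = 9600 + 120 × (34.2) = 13704 ft.

13704 ft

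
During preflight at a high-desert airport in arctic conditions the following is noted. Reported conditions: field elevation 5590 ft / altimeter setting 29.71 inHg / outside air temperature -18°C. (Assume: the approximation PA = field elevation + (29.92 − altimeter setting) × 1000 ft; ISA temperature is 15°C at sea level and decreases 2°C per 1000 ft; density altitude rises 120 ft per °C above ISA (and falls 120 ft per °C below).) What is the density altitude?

3232 ft

Pressure altitude = 5590 + (29.92 − 29.71) × 1000 = 5590 + (+210) = 5800 ft.
ISA temperature at 5800 ft = 15 − 2 × (5800/1000) = 3.4°C.
ISA deviation = -18 − 3.4 = -21.4°C.
Density altitude = 5800 + 120 × (-21.4) = 3232 ft.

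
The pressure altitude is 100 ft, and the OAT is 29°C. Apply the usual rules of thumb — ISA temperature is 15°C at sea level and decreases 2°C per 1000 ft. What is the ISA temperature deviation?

ISA+14.2°C

ISA temperature at 100 ft = 15 − 2 × (100/1000) = 14.8°C.
Deviation = OAT − ISA = 29 − 14.8 = +14.2°C.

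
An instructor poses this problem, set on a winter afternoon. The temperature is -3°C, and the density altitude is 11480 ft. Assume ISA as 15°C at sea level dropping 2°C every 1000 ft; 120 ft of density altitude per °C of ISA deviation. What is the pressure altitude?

DA = PA + 120 × (OAT − (15 − 2·PA/1000)) = PA + 120·OAT − 1800 + 0.24·PA = 1.24·PA + 120·OAT − 1800.
So 1.24·PA = 11480 − 120 × (-3) + 1800 = 13640.
PA = 13640 / 1.24 = 11000 ft.

11000 ft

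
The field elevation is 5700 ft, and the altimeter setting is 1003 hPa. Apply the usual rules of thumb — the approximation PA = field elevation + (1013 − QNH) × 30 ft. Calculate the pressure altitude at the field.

6000 ft

Pressure correction = (1013 − 1003) × 30 = +300 ft.
Pressure altitude = 5700 + (+300) = 6000 ft.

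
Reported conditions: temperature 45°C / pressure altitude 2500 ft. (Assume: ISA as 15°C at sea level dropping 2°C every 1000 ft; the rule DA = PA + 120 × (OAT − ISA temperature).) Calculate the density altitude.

ISA temperature at 2500 ft = 15 − 2 × (2500/1000) = 10°C.
ISA deviation = 45 − 10 = +35°C.
Density altitude = 2500 + 120 × (35) = 2500 + (+4200) = 6700 ft.

6700 ft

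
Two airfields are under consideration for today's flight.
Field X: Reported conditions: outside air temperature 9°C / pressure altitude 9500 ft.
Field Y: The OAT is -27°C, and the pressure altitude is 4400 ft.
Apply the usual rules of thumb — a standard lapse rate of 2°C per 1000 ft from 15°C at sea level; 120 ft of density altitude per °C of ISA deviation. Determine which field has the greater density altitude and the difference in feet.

Field X by 10644 ft

Field X: ISA temp = -4°C, deviation +13°C, DA = 9500 + 120 × 13 = 11060 ft.
Field Y: ISA temp = 6.2°C, deviation -33.2°C, DA = 4400 + 120 × (-33.2) = 416 ft.
Field X is higher by 11060 − 416 = 10644 ft.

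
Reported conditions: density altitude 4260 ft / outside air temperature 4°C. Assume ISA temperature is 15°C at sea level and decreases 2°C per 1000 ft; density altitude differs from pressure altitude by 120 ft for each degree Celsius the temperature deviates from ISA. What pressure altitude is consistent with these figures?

DA = PA + 120 × (OAT − (15 − 2·PA/1000)) = PA + 120·OAT − 1800 + 0.24·PA = 1.24·PA + 120·OAT − 1800.
So 1.24·PA = 4260 − 120 × 4 + 1800 = 5580.
PA = 5580 / 1.24 = 4500 ft.

4500 ft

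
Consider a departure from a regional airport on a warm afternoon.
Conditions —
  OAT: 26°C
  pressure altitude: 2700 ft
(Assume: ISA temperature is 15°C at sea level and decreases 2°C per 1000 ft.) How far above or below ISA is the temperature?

ISA+16.4°C

ISA temperature at 2700 ft = 15 − 2 × (2700/1000) = 9.6°C.
Deviation = OAT − ISA = 26 − 9.6 = +16.4°C.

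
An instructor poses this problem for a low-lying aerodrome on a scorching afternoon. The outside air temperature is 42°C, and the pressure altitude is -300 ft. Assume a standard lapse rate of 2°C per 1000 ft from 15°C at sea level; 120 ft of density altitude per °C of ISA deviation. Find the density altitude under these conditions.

2868 ft

ISA temperature at -300 ft = 15 − 2 × (-300/1000) = 15.6°C.
ISA deviation = 42 − 15.6 = +26.4°C.
Density altitude = -300 + 120 × (26.4) = -300 + (+3168) = 2868 ft.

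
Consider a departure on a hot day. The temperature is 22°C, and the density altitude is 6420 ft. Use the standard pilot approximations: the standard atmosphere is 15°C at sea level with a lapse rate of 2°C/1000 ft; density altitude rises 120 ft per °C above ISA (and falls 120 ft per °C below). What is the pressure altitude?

4500 ft

DA = PA + 120 × (OAT − (15 − 2·PA/1000)) = PA + 120·OAT − 1800 + 0.24·PA = 1.24·PA + 120·OAT − 1800.
So 1.24·PA = 6420 − 120 × 22 + 1800 = 5580.
PA = 5580 / 1.24 = 4500 ft.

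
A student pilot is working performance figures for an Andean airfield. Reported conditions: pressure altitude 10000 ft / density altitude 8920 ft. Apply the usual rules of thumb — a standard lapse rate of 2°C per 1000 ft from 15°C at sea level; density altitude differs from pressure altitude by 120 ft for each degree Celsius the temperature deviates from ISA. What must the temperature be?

Density altitude − pressure altitude = 8920 − 10000 = -1080 ft.
At 120 ft/°C that is an ISA deviation of -1080/120 = -9°C.
ISA temperature at 10000 ft = 15 − 2 × (10000/1000) = -5°C.
OAT = ISA + deviation = -5 + (-9) = -14°C.

-14°C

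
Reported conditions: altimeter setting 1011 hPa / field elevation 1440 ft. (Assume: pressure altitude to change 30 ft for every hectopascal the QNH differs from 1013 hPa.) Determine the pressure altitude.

Pressure correction = (1013 − 1011) × 30 = +60 ft.
Pressure altitude = 1440 + (+60) = 1500 ft.

1500 ft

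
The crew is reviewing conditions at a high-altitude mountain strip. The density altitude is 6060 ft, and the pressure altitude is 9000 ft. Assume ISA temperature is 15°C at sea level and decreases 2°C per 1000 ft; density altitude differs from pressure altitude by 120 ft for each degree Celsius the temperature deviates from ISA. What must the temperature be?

Density altitude − pressure altitude = 6060 − 9000 = -2940 ft.
At 120 ft/°C that is an ISA deviation of -2940/120 = -24.5°C.
ISA temperature at 9000 ft = 15 − 2 × (9000/1000) = -3°C.
OAT = ISA + deviation = -3 + (-24.5) = -27.5°C.

-27.5°C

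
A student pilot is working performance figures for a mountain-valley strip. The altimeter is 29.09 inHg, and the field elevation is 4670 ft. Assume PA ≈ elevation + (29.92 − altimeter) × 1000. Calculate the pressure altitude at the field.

5500 ft

Pressure correction = (29.92 − 29.09) × 1000 = +830 ft.
Pressure altitude = 4670 + (+830) = 5500 ft.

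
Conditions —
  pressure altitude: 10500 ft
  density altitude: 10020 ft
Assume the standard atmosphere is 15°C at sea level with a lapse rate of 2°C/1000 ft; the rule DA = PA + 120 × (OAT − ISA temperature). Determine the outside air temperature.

-10°C

Density altitude − pressure altitude = 10020 − 10500 = -480 ft.
At 120 ft/°C that is an ISA deviation of -480/120 = -4°C.
ISA temperature at 10500 ft = 15 − 2 × (10500/1000) = -6°C.
OAT = ISA + deviation = -6 + (-4) = -10°C.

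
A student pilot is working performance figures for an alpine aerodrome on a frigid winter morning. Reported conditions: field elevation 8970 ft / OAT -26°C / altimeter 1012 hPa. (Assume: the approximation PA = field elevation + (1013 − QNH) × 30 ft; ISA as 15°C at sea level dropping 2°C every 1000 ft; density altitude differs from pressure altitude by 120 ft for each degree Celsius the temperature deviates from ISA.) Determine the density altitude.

6240 ft

Pressure altitude = 8970 + (1013 − 1012) × 30 = 8970 + (+30) = 9000 ft.
ISA temperature at 9000 ft = 15 − 2 × (9000/1000) = -3°C.
ISA deviation = -26 − (-3) = -23°C.
Density altitude = 9000 + 120 × (-23) = 6240 ft.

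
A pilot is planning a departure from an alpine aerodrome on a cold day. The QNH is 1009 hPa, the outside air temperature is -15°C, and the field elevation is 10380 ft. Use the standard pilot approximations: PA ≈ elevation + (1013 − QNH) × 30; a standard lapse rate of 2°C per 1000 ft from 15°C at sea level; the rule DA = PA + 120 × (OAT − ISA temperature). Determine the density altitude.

9420 ft

Pressure altitude = 10380 + (1013 − 1009) × 30 = 10380 + (+120) = 10500 ft.
ISA temperature at 10500 ft = 15 − 2 × (10500/1000) = -6°C.
ISA deviation = -15 − (-6) = -9°C.
Density altitude = 10500 + 120 × (-9) = 9420 ft.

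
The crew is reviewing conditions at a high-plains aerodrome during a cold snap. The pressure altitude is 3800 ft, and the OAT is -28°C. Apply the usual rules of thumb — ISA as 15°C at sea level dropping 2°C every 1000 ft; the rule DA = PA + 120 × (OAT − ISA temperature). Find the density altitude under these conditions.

-448 ft

ISA temperature at 3800 ft = 15 − 2 × (3800/1000) = 7.4°C.
ISA deviation = -28 − 7.4 = -35.4°C.
Density altitude = 3800 + 120 × (-35.4) = 3800 + (-4248) = -448 ft.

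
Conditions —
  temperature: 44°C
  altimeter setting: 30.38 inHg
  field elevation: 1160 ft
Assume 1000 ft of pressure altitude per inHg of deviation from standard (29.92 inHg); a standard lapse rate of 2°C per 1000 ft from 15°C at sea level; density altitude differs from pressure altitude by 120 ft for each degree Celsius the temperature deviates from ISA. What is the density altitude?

Pressure altitude = 1160 + (29.92 − 30.38) × 1000 = 1160 + (-460) = 700 ft.
ISA temperature at 700 ft = 15 − 2 × (700/1000) = 13.6°C.
ISA deviation = 44 − 13.6 = +30.4°C.
Density altitude = 700 + 120 × (30.4) = 4348 ft.

4348 ft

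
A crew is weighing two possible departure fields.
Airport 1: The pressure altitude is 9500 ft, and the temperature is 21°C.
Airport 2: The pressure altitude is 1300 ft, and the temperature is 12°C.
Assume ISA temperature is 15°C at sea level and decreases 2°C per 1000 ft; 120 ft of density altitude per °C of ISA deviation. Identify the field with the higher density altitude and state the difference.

Airport 1: ISA temp = -4°C, deviation +25°C, DA = 9500 + 120 × 25 = 12500 ft.
Airport 2: ISA temp = 12.4°C, deviation -0.4°C, DA = 1300 + 120 × (-0.4) = 1252 ft.
Airport 1 is higher by 12500 − 1252 = 11248 ft.

Airport 1 by 11248 ft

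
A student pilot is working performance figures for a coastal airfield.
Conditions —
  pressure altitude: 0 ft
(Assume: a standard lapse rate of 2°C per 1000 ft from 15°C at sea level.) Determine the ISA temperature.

15°C

ISA temperature = 15 − 2 × (0/1000) = 15 − 0 = 15°C.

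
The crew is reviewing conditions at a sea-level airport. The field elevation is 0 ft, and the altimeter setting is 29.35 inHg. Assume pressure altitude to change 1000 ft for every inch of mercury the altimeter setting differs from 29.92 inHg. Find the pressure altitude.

570 ft

Pressure correction = (29.92 − 29.35) × 1000 = +570 ft.
Pressure altitude = 0 + (+570) = 570 ft.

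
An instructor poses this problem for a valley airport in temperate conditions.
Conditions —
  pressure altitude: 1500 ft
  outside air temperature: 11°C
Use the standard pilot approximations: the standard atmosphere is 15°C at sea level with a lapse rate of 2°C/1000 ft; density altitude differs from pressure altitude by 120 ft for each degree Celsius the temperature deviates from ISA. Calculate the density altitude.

1380 ft

ISA temperature at 1500 ft = 15 − 2 × (1500/1000) = 12°C.
ISA deviation = 11 − 12 = -1°C.
Density altitude = 1500 + 120 × (-1) = 1500 + (-120) = 1380 ft.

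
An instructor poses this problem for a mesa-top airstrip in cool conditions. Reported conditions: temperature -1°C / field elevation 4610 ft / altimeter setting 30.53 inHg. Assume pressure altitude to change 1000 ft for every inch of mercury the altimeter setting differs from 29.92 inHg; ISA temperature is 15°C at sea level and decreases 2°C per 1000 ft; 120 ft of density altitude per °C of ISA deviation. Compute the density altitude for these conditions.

Pressure altitude = 4610 + (29.92 − 30.53) × 1000 = 4610 + (-610) = 4000 ft.
ISA temperature at 4000 ft = 15 − 2 × (4000/1000) = 7°C.
ISA deviation = -1 − 7 = -8°C.
Density altitude = 4000 + 120 × (-8) = 3040 ft.

3040 ft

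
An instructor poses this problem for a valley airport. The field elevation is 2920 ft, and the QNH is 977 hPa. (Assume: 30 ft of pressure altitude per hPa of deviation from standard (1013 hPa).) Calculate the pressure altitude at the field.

4000 ft

Pressure correction = (1013 − 977) × 30 = +1080 ft.
Pressure altitude = 2920 + (+1080) = 4000 ft.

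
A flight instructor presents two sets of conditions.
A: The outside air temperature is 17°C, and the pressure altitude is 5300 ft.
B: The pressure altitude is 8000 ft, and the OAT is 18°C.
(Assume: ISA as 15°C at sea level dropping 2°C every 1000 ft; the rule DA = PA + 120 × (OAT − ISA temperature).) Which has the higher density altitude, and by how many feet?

A: ISA temp = 4.4°C, deviation +12.6°C, DA = 5300 + 120 × 12.6 = 6812 ft.
B: ISA temp = -1°C, deviation +19°C, DA = 8000 + 120 × 19 = 10280 ft.
B is higher by 10280 − 6812 = 3468 ft.

B by 3468 ft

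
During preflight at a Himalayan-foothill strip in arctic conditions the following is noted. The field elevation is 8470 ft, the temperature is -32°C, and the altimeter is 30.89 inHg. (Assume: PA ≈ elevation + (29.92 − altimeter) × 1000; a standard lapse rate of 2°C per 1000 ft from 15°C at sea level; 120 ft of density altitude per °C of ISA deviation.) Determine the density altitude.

Pressure altitude = 8470 + (29.92 − 30.89) × 1000 = 8470 + (-970) = 7500 ft.
ISA temperature at 7500 ft = 15 − 2 × (7500/1000) = 0°C.
ISA deviation = -32 − 0 = -32°C.
Density altitude = 7500 + 120 × (-32) = 3660 ft.

3660 ft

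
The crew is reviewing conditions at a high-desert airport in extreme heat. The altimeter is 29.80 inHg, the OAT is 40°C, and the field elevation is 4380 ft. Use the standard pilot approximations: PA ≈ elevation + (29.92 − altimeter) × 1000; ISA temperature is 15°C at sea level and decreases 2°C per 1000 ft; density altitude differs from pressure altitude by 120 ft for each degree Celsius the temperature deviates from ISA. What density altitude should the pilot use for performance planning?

8580 ft

Pressure altitude = 4380 + (29.92 − 29.80) × 1000 = 4380 + (+120) = 4500 ft.
ISA temperature at 4500 ft = 15 − 2 × (4500/1000) = 6°C.
ISA deviation = 40 − 6 = +34°C.
Density altitude = 4500 + 120 × (34) = 8580 ft.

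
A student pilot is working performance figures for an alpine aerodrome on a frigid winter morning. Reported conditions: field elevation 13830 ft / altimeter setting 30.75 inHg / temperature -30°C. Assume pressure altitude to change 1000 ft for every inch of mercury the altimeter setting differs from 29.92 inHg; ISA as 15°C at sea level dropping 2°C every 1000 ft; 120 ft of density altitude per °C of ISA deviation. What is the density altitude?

Pressure altitude = 13830 + (29.92 − 30.75) × 1000 = 13830 + (-830) = 13000 ft.
ISA temperature at 13000 ft = 15 − 2 × (13000/1000) = -11°C.
ISA deviation = -30 − (-11) = -19°C.
Density altitude = 13000 + 120 × (-19) = 10720 ft.

10720 ft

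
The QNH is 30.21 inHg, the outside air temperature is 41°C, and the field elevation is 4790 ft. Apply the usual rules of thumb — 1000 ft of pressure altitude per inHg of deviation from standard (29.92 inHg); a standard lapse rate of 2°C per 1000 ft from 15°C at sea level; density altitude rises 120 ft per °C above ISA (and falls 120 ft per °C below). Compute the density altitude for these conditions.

8700 ft

Pressure altitude = 4790 + (29.92 − 30.21) × 1000 = 4790 + (-290) = 4500 ft.
ISA temperature at 4500 ft = 15 − 2 × (4500/1000) = 6°C.
ISA deviation = 41 − 6 = +35°C.
Density altitude = 4500 + 120 × (35) = 8700 ft.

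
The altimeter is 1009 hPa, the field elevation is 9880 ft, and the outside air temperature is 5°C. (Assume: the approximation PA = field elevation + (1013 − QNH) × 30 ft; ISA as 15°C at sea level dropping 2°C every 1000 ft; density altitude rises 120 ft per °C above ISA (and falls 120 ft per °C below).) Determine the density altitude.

Pressure altitude = 9880 + (1013 − 1009) × 30 = 9880 + (+120) = 10000 ft.
ISA temperature at 10000 ft = 15 − 2 × (10000/1000) = -5°C.
ISA deviation = 5 − (-5) = +10°C.
Density altitude = 10000 + 120 × (10) = 11200 ft.

11200 ft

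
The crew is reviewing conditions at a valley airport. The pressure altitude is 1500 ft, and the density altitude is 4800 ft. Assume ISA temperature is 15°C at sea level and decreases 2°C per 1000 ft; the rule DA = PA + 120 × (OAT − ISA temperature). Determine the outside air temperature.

Density altitude − pressure altitude = 4800 − 1500 = +3300 ft.
At 120 ft/°C that is an ISA deviation of 3300/120 = +27.5°C.
ISA temperature at 1500 ft = 15 − 2 × (1500/1000) = 12°C.
OAT = ISA + deviation = 12 + (+27.5) = 39.5°C.

39.5°C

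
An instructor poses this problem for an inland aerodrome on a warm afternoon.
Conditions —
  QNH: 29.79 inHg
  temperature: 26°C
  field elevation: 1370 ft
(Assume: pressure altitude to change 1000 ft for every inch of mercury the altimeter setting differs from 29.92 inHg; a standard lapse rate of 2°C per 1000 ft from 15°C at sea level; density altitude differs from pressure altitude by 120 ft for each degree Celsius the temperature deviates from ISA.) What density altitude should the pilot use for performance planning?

3180 ft

Pressure altitude = 1370 + (29.92 − 29.79) × 1000 = 1370 + (+130) = 1500 ft.
ISA temperature at 1500 ft = 15 − 2 × (1500/1000) = 12°C.
ISA deviation = 26 − 12 = +14°C.
Density altitude = 1500 + 120 × (14) = 3180 ft.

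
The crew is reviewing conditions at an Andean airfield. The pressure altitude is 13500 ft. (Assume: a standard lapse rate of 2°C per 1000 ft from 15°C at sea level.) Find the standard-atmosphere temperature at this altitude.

ISA temperature = 15 − 2 × (13500/1000) = 15 − 27 = -12°C.

-12°C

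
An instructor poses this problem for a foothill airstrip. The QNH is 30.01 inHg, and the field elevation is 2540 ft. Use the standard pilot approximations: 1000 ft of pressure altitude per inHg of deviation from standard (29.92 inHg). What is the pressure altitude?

2450 ft

Pressure correction = (29.92 − 30.01) × 1000 = -90 ft.
Pressure altitude = 2540 + (-90) = 2450 ft.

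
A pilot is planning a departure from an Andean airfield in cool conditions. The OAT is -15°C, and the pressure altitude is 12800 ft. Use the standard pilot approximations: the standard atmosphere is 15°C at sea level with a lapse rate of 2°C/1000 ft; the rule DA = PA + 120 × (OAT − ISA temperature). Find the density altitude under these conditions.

12272 ft

ISA temperature at 12800 ft = 15 − 2 × (12800/1000) = -10.6°C.
ISA deviation = -15 − (-10.6) = -4.4°C.
Density altitude = 12800 + 120 × (-4.4) = 12800 + (-528) = 12272 ft.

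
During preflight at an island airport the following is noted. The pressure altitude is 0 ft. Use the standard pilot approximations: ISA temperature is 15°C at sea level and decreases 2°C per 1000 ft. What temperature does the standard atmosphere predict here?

ISA temperature = 15 − 2 × (0/1000) = 15 − 0 = 15°C.

15°C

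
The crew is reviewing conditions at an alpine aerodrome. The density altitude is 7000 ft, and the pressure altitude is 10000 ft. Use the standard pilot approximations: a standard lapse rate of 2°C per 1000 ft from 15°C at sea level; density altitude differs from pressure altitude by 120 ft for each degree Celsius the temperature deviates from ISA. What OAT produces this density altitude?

-30°C

Density altitude − pressure altitude = 7000 − 10000 = -3000 ft.
At 120 ft/°C that is an ISA deviation of -3000/120 = -25°C.
ISA temperature at 10000 ft = 15 − 2 × (10000/1000) = -5°C.
OAT = ISA + deviation = -5 + (-25) = -30°C.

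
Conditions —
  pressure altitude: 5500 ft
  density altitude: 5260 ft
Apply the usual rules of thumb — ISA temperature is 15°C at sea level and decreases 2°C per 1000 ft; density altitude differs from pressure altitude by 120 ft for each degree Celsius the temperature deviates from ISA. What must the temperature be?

2°C

Density altitude − pressure altitude = 5260 − 5500 = -240 ft.
At 120 ft/°C that is an ISA deviation of -240/120 = -2°C.
ISA temperature at 5500 ft = 15 − 2 × (5500/1000) = 4°C.
OAT = ISA + deviation = 4 + (-2) = 2°C.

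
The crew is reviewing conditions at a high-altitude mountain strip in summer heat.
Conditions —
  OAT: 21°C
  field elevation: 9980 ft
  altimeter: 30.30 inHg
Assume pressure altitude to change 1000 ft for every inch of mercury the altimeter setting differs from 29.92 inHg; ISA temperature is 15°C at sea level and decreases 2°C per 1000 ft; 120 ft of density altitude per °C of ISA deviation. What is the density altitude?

Pressure altitude = 9980 + (29.92 − 30.30) × 1000 = 9980 + (-380) = 9600 ft.
ISA temperature at 9600 ft = 15 − 2 × (9600/1000) = -4.2°C.
ISA deviation = 21 − (-4.2) = +25.2°C.
Density altitude = 9600 + 120 × (25.2) = 12624 ft.

12624 ft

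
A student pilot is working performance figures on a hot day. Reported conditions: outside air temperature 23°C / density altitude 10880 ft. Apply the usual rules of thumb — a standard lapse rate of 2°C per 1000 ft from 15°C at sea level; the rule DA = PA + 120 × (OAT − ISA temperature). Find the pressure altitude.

DA = PA + 120 × (OAT − (15 − 2·PA/1000)) = PA + 120·OAT − 1800 + 0.24·PA = 1.24·PA + 120·OAT − 1800.
So 1.24·PA = 10880 − 120 × 23 + 1800 = 9920.
PA = 9920 / 1.24 = 8000 ft.

8000 ft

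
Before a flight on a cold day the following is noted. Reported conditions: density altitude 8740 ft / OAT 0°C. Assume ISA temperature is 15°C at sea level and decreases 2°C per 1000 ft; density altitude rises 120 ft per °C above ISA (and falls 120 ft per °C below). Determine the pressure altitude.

DA = PA + 120 × (OAT − (15 − 2·PA/1000)) = PA + 120·OAT − 1800 + 0.24·PA = 1.24·PA + 120·OAT − 1800.
So 1.24·PA = 8740 − 120 × 0 + 1800 = 10540.
PA = 10540 / 1.24 = 8500 ft.

8500 ft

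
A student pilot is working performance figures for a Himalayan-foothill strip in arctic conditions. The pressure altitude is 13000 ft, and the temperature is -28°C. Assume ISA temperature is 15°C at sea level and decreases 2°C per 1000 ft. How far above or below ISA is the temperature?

ISA-17°C

ISA temperature at 13000 ft = 15 − 2 × (13000/1000) = -11°C.
Deviation = OAT − ISA = -28 − (-11) = -17°C.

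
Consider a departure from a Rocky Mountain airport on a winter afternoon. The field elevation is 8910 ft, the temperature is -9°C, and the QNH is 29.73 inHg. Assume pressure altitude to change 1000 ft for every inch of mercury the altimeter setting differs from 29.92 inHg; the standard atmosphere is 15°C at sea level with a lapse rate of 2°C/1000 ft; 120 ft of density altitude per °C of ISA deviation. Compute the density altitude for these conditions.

Pressure altitude = 8910 + (29.92 − 29.73) × 1000 = 8910 + (+190) = 9100 ft.
ISA temperature at 9100 ft = 15 − 2 × (9100/1000) = -3.2°C.
ISA deviation = -9 − (-3.2) = -5.8°C.
Density altitude = 9100 + 120 × (-5.8) = 8404 ft.

8404 ft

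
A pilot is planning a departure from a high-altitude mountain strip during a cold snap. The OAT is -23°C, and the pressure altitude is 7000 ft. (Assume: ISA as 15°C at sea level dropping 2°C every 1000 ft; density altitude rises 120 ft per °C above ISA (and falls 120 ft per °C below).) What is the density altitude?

ISA temperature at 7000 ft = 15 − 2 × (7000/1000) = 1°C.
ISA deviation = -23 − 1 = -24°C.
Density altitude = 7000 + 120 × (-24) = 7000 + (-2880) = 4120 ft.

4120 ft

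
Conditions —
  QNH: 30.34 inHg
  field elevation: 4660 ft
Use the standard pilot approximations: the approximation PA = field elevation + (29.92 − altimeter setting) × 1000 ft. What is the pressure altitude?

Pressure correction = (29.92 − 30.34) × 1000 = -420 ft.
Pressure altitude = 4660 + (-420) = 4240 ft.

4240 ft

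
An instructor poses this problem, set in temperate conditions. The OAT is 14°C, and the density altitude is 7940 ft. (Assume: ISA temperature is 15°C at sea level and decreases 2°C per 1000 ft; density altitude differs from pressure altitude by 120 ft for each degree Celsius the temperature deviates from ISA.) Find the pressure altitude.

DA = PA + 120 × (OAT − (15 − 2·PA/1000)) = PA + 120·OAT − 1800 + 0.24·PA = 1.24·PA + 120·OAT − 1800.
So 1.24·PA = 7940 − 120 × 14 + 1800 = 8060.
PA = 8060 / 1.24 = 6500 ft.

6500 ft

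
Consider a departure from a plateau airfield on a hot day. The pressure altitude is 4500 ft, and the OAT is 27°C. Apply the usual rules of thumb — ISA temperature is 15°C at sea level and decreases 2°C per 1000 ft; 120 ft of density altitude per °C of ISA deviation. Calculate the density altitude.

ISA temperature at 4500 ft = 15 − 2 × (4500/1000) = 6°C.
ISA deviation = 27 − 6 = +21°C.
Density altitude = 4500 + 120 × (21) = 4500 + (+2520) = 7020 ft.

7020 ft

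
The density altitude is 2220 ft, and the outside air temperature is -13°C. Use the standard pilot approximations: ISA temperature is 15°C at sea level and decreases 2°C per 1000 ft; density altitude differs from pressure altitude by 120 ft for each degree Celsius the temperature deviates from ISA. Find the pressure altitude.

DA = PA + 120 × (OAT − (15 − 2·PA/1000)) = PA + 120·OAT − 1800 + 0.24·PA = 1.24·PA + 120·OAT − 1800.
So 1.24·PA = 2220 − 120 × (-13) + 1800 = 5580.
PA = 5580 / 1.24 = 4500 ft.

4500 ft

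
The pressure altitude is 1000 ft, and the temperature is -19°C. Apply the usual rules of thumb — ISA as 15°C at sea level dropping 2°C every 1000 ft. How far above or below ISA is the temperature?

ISA temperature at 1000 ft = 15 − 2 × (1000/1000) = 13°C.
Deviation = OAT − ISA = -19 − 13 = -32°C.

ISA-32°C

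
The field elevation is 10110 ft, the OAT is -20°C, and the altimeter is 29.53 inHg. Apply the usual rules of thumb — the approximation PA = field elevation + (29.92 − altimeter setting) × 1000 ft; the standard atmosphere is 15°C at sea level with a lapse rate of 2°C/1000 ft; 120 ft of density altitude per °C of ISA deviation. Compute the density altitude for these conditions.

Pressure altitude = 10110 + (29.92 − 29.53) × 1000 = 10110 + (+390) = 10500 ft.
ISA temperature at 10500 ft = 15 − 2 × (10500/1000) = -6°C.
ISA deviation = -20 − (-6) = -14°C.
Density altitude = 10500 + 120 × (-14) = 8820 ft.

8820 ft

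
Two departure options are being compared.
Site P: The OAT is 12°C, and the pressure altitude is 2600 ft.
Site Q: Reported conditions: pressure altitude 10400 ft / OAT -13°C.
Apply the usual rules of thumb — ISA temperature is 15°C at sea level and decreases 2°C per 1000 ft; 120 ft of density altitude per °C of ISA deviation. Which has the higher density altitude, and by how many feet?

Site Q by 6672 ft

Site P: ISA temp = 9.8°C, deviation +2.2°C, DA = 2600 + 120 × 2.2 = 2864 ft.
Site Q: ISA temp = -5.8°C, deviation -7.2°C, DA = 10400 + 120 × (-7.2) = 9536 ft.
Site Q is higher by 9536 − 2864 = 6672 ft.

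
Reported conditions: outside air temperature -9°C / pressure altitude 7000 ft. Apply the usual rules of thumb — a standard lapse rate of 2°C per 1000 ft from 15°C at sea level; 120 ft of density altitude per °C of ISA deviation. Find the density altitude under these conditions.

5800 ft

ISA temperature at 7000 ft = 15 − 2 × (7000/1000) = 1°C.
ISA deviation = -9 − 1 = -10°C.
Density altitude = 7000 + 120 × (-10) = 7000 + (-1200) = 5800 ft.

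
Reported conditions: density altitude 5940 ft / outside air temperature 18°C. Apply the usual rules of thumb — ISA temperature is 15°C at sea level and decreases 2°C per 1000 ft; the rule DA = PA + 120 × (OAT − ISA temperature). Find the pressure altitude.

DA = PA + 120 × (OAT − (15 − 2·PA/1000)) = PA + 120·OAT − 1800 + 0.24·PA = 1.24·PA + 120·OAT − 1800.
So 1.24·PA = 5940 − 120 × 18 + 1800 = 5580.
PA = 5580 / 1.24 = 4500 ft.

4500 ft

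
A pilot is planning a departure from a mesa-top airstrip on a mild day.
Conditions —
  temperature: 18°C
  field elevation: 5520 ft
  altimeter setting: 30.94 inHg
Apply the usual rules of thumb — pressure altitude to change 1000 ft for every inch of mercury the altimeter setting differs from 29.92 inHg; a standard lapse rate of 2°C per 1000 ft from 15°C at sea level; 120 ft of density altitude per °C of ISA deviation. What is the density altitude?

Pressure altitude = 5520 + (29.92 − 30.94) × 1000 = 5520 + (-1020) = 4500 ft.
ISA temperature at 4500 ft = 15 − 2 × (4500/1000) = 6°C.
ISA deviation = 18 − 6 = +12°C.
Density altitude = 4500 + 120 × (12) = 5940 ft.

5940 ft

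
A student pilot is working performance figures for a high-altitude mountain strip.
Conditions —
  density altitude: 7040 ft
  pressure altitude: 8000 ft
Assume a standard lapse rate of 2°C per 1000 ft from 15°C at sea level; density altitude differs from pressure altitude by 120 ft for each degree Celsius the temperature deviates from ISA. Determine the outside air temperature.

-9°C

Density altitude − pressure altitude = 7040 − 8000 = -960 ft.
At 120 ft/°C that is an ISA deviation of -960/120 = -8°C.
ISA temperature at 8000 ft = 15 − 2 × (8000/1000) = -1°C.
OAT = ISA + deviation = -1 + (-8) = -9°C.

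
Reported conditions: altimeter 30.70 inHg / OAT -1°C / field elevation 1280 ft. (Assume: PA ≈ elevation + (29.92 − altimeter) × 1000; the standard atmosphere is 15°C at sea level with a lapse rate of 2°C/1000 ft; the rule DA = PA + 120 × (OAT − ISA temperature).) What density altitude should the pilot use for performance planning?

Pressure altitude = 1280 + (29.92 − 30.70) × 1000 = 1280 + (-780) = 500 ft.
ISA temperature at 500 ft = 15 − 2 × (500/1000) = 14°C.
ISA deviation = -1 − 14 = -15°C.
Density altitude = 500 + 120 × (-15) = -1300 ft.

-1300 ft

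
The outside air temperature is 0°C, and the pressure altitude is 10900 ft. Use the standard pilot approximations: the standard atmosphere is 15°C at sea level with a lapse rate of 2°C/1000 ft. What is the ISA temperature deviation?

ISA+6.8°C

ISA temperature at 10900 ft = 15 − 2 × (10900/1000) = -6.8°C.
Deviation = OAT − ISA = 0 − (-6.8) = +6.8°C.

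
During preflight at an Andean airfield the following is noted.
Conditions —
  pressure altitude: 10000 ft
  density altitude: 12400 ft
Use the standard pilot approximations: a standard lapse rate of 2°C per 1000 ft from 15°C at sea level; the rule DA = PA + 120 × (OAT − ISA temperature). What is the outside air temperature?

15°C

Density altitude − pressure altitude = 12400 − 10000 = +2400 ft.
At 120 ft/°C that is an ISA deviation of 2400/120 = +20°C.
ISA temperature at 10000 ft = 15 − 2 × (10000/1000) = -5°C.
OAT = ISA + deviation = -5 + (+20) = 15°C.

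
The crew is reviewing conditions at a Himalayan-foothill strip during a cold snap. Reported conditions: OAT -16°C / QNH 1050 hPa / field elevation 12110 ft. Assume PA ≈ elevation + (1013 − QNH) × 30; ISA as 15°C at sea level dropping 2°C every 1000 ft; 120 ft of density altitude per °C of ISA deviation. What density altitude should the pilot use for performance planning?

9920 ft

Pressure altitude = 12110 + (1013 − 1050) × 30 = 12110 + (-1110) = 11000 ft.
ISA temperature at 11000 ft = 15 − 2 × (11000/1000) = -7°C.
ISA deviation = -16 − (-7) = -9°C.
Density altitude = 11000 + 120 × (-9) = 9920 ft.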